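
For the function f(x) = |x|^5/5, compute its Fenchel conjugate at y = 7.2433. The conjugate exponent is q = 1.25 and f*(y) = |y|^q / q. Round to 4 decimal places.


The conjugate exponent q satisfies 1/p + 1/q = 1.
p = 5, so q = 5/(5 - 1) = 1.25
|y|^q = 7.2433^1.25 = 11.8828
f*(7.2433) = 11.8828 / 1.25 = 9.5063


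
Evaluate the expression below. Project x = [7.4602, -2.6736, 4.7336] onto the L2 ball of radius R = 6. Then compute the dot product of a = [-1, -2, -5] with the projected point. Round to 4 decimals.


Step 1: Compute ||x|| (intermediates to 6 decimals).
||x|| = sqrt(7.4602^2 + (-2.6736)^2 + 4.7336^2) = 9.230909
Step 2: Project.
Since ||x|| > R, scale = R/||x|| = 6/9.230909 = 0.64999, proj(x) = scale * x
proj(x) = [4.849055, -1.737813, 3.076793]
Step 3: Dot product.
a^T * proj(x) = -1*4.849055 - 2*(-1.737813) - 5*3.076793 = -16.7574


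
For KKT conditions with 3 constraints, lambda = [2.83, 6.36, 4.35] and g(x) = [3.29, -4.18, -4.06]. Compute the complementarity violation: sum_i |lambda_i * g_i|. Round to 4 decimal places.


KKT complementary slackness check:
lambda_1 * g_1 = 2.83 * 3.29 = 9.3107
lambda_2 * g_2 = 6.36 * -4.18 = -26.5848
lambda_3 * g_3 = 4.35 * -4.06 = -17.661
Total violation = 9.3107 + 26.5848 + 17.661 = 53.5565


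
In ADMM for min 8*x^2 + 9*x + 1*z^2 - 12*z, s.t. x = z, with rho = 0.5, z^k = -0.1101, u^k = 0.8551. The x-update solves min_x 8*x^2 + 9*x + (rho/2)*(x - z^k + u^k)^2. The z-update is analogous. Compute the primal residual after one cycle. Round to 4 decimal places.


ADMM iteration with rho = 0.5, z^k = -0.1101, u^k = 0.8551
Step 1: x-update.
Minimize 8*x^2 + 9*x + (0.5/2)*(x + 0.1101 + 0.8551)^2
FOC: (2*8 + 0.5)*x = -9 + 0.5*(-0.1101 - 0.8551)
x^{k+1} = -0.5747
Step 2: z-update.
Minimize 1*z^2 - 12*z + (0.5/2)*(-0.5747 - z + 0.8551)^2
FOC: (2*1 + 0.5)*z = 12 + 0.5*(-0.5747 + 0.8551)
z^{k+1} = 4.8561
Step 3: u-update.
u^{k+1} = 0.8551 - 0.5747 - 4.8561 = -4.5757
Step 4: Primal residual = |-0.5747 - 4.8561| = 5.4308


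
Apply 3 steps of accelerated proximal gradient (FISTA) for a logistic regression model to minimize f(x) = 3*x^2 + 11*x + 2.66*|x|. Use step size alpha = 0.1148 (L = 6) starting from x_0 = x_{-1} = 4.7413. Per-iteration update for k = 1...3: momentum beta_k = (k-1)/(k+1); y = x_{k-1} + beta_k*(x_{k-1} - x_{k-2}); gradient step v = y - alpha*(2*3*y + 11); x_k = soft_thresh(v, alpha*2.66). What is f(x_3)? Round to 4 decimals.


FISTA on f(x) = 3*x^2 + 11*x + 2.66*|x|
L = 6, alpha = 0.1148
Iteration 1: beta = 0.0, y = 4.7413 + 0.0*(4.7413 - 4.7413) = 4.7413
  grad(y) = 39.4478, v = y - alpha*grad = 0.2127
  prox(v) = soft_thresh(0.2127, 0.3054) = 0.0
Iteration 2: beta = 0.3333, y = 0.0 + 0.3333*(0.0 - 4.7413) = -1.5804
  grad(y) = 1.5174, v = y - alpha*grad = -1.7546
  prox(v) = soft_thresh(-1.7546, 0.3054) = -1.4493
Iteration 3: beta = 0.5, y = -1.4493 + 0.5*(-1.4493 - 0.0) = -2.1739
  grad(y) = -2.0434, v = y - alpha*grad = -1.9393
  prox(v) = soft_thresh(-1.9393, 0.3054) = -1.6339
f(x_3) = 3*(-1.6339)^2 + 11*(-1.6339) + 2.66*|-1.6339| = -5.6178


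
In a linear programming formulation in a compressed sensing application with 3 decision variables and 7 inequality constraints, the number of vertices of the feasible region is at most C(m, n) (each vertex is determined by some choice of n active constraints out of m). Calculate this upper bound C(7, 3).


Each vertex corresponds to some choice of n active constraints out of m, so the number of vertices is at most C(m, n) = m! / (n!(m-n)!).
m = 7, n = 3
Numerator: 7 * 6 * 5
Denominator: 3! = 6
C(7, 3) = 35


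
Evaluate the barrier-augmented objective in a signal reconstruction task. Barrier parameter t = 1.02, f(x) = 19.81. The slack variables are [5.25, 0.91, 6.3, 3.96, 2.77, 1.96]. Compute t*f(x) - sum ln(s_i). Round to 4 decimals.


Step 1: Compute log-barrier.
ln values: [1.6582, -0.0943, 1.8405, 1.3762, 1.0188, 0.6729]
phi = -(1.6582 - 0.0943 + 1.8405 + 1.3762 + 1.0188 + 0.6729) = -6.4725
Step 2: Compute augmented objective.
t*f(x) = 1.02*19.81 = 20.2062
Total = 20.2062 - 6.4725 = 13.7337


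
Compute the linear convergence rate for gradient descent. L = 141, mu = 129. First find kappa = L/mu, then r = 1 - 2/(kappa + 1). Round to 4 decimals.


Step 1: Compute the condition number.
kappa = L/mu = 141/129 = 1.093
Step 2: Compute the convergence rate.
r = 1 - 2/(kappa + 1) = 1 - 2*mu/(L + mu) = (L - mu)/(L + mu) = 12/270 = 0.0444


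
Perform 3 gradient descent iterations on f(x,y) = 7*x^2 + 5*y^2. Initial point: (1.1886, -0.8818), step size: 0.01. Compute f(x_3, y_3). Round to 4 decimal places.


Gradient descent on f(x,y) = 7*x^2 + 5*y^2.
Starting point: (1.1886, -0.8818), alpha = 0.01
Step 1: grad_x = 2*7*1.1886 = 16.6404, grad_y = 2*5*-0.8818 = -8.818
  x_1 = 1.1886 - 0.01*16.6404 = 1.0222
  y_1 = -0.8818 - 0.01*-8.818 = -0.7936
Step 2: grad_x = 2*7*1.0222 = 14.3107, grad_y = 2*5*-0.7936 = -7.9362
  x_2 = 1.0222 - 0.01*14.3107 = 0.8791
  y_2 = -0.7936 - 0.01*-7.9362 = -0.7143
Step 3: grad_x = 2*7*0.8791 = 12.3072, grad_y = 2*5*-0.7143 = -7.1426
  x_3 = 0.8791 - 0.01*12.3072 = 0.756
  y_3 = -0.7143 - 0.01*-7.1426 = -0.6428
f(0.756, -0.6428) = 7*0.756^2 + 5*(-0.6428)^2 = 6.0671


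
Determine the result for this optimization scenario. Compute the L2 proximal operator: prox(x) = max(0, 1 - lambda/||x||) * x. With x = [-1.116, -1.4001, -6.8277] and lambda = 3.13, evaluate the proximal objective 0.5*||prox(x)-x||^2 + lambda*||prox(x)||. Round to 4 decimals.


Step 1: Compute ||x||.
||x|| = 7.0586
Step 2: Compute scaling factor.
scale = max(0, 1 - 3.13/7.0586) = 0.5566
Step 3: prox(x) = [-0.6211, -0.7792, -3.8001]
||prox(x)|| = 3.9286
Step 4: Proximal objective.
0.5*||prox-x||^2 = 4.8985
lambda*||prox|| = 12.2965
Total = 17.1948


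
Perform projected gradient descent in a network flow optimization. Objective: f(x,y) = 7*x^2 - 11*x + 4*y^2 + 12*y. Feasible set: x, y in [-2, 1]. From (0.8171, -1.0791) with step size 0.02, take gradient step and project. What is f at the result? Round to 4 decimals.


Step 1: Compute gradient at (0.8171, -1.0791).
grad_x = 2*7*0.8171 - 11 = 0.4394
grad_y = 2*4*-1.0791 + 12 = 3.3672
Step 2: Gradient step.
x_raw = 0.8171 - 0.02*0.4394 = 0.8083
y_raw = -1.0791 - 0.02*3.3672 = -1.1464
Step 3: Project onto [-2, 1].
x_proj = clip(0.8083) = 0.8083
y_proj = clip(-1.1464) = -1.1464
Step 4: Evaluate f.
f(0.8083, -1.1464) = -12.8178


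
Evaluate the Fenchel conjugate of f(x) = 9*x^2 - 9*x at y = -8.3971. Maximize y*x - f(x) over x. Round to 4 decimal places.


f*(y) = sup_x {y*x - a*x^2 - b*x} = sup_x {(y-b)*x - a*x^2}
FOC: (y - b) - 2a*x = 0 => x* = (y - b)/(2a)
x* = (-8.3971 + 9)/(2*9) = 0.0335
f*(-8.3971) = (y-b)^2/(4a) = (-8.3971 + 9)^2/(4*9)
= 0.3635/36 = 0.0101


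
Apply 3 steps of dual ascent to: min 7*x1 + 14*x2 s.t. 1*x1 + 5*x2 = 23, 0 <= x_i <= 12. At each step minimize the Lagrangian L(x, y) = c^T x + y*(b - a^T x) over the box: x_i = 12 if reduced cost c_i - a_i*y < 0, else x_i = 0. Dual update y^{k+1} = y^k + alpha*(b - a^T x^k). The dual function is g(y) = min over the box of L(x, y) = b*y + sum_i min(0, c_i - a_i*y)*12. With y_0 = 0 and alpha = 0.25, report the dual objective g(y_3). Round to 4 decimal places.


Dual ascent for LP: min 7*x1 + 14*x2, 1*x1 + 5*x2 = 23, 0 <= x_i <= 12
Step 1: y^k = 0.0, reduced costs: (7.0, 14.0)
  x^k = (0.0, 0.0), subgradient = b - a^T x = 23.0
  y^{k+1} = 0.0 + 0.25*23.0 = 5.75
Step 2: y^k = 5.75, reduced costs: (1.25, -14.75)
  x^k = (0.0, 12.0), subgradient = b - a^T x = -37.0
  y^{k+1} = 5.75 + 0.25*-37.0 = -3.5
Step 3: y^k = -3.5, reduced costs: (10.5, 31.5)
  x^k = (0.0, 0.0), subgradient = b - a^T x = 23.0
  y^{k+1} = -3.5 + 0.25*23.0 = 2.25
Dual objective at y_3 = 2.25: reduced costs (4.75, 2.75), box minimizer x = (0.0, 0.0)
g(y_3) = b*y + (c1 - a1*y)*x1 + (c2 - a2*y)*x2 = 23*2.25 + 4.75*0.0 + 2.75*0.0 = 51.75 + 0.0 + 0.0 = 51.75


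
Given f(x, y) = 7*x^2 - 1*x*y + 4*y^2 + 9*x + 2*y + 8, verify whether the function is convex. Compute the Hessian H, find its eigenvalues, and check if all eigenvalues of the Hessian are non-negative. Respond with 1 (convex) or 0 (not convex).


The Hessian of f(x,y) = 7*x^2 - 1*x*y + 4*y^2 + 9*x + 2*y + 8 is:
H = [[14, -1], [-1, 8]]
Trace = 14 + 8 = 22
Determinant = 14*8 - (-1)^2 = 111
Discriminant = (22)^2 - 4*111 = 40.0
Eigenvalues: lambda_1 = 7.8377, lambda_2 = 14.1623
The function is convex.

1


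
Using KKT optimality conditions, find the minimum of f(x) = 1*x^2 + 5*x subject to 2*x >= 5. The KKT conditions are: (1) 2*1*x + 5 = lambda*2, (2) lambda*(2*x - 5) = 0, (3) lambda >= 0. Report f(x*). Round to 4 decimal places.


Step 1: Try lambda = 0 (constraint inactive).
x_unc = -5/(2*1) = -2.5
Check: 2*-2.5 = -5.0 < 5 -- violated!
Step 2: Constraint must be active: 2*x = 5
x* = 5/2 = 2.5
lambda = (2*1*2.5 + 5)/2 = 5.0
Step 3: Compute optimal value.
f(x*) = 1*2.5^2 + 5*2.5 = 18.75


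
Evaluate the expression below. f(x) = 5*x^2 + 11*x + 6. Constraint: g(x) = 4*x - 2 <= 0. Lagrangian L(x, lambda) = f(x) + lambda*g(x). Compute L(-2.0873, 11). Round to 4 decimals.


Step 1: Evaluate f(x).
f(-2.0873) = 5*(-2.0873)^2 + 11*(-2.0873) + 6 = 4.8238
Step 2: Evaluate g(x).
g(-2.0873) = 4*-2.0873 - 2 = -10.3492
Step 3: Compute Lagrangian.
L = 4.8238 + 11*-10.3492 = -109.0174


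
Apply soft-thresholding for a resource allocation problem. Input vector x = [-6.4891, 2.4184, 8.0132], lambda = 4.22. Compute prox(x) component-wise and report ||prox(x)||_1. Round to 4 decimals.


Soft-thresholding with lambda = 4.22:
prox(-6.4891) = sign(-6.4891)*max(|-6.4891| - 4.22, 0) = -2.2691
prox(2.4184) = sign(2.4184)*max(|2.4184| - 4.22, 0) = 0.0
prox(8.0132) = sign(8.0132)*max(|8.0132| - 4.22, 0) = 3.7932
prox(x) = [-2.2691, 0.0, 3.7932]
||prox(x)||_1 = 2.2691 + 0.0 + 3.7932 = 6.0623


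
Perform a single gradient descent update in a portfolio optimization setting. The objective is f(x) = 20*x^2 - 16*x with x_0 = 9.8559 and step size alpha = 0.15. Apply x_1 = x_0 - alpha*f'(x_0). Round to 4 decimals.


We compute the gradient at x_0 and apply the update.
f'(x) = 40*x - 16
f'(9.8559) = 40*9.8559 - 16 = 378.236
x_1 = 9.8559 - 0.15*378.236 = -46.8795


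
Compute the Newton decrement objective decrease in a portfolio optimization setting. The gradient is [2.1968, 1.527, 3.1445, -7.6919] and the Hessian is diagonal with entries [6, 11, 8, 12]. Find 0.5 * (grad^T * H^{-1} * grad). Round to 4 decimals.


Step 1: H is diagonal, so H^(-1) * g = [0.3661, 0.1388, 0.3931, -0.641].
Step 2: g^T H^(-1) g = sum_i g_i^2 / H_ii
  = (2.1968)^2/6 + (1.527)^2/11 + (3.1445)^2/8 + (-7.6919)^2/12
  = 0.8043 + 0.212 + 1.236 + 4.9304 = 7.1827
Step 3: Objective decrease = 0.5 * g^T H^(-1) g = 3.5914


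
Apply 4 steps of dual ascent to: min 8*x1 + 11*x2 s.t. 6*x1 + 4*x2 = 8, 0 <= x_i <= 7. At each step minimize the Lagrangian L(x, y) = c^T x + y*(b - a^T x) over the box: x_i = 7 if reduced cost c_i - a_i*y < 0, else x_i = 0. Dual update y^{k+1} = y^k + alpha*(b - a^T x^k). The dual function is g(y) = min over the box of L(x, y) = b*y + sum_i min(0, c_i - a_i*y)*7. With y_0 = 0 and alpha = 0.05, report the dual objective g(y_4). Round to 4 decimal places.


Dual ascent for LP: min 8*x1 + 11*x2, 6*x1 + 4*x2 = 8, 0 <= x_i <= 7
Step 1: y^k = 0.0, reduced costs: (8.0, 11.0)
  x^k = (0.0, 0.0), subgradient = b - a^T x = 8.0
  y^{k+1} = 0.0 + 0.05*8.0 = 0.4
Step 2: y^k = 0.4, reduced costs: (5.6, 9.4)
  x^k = (0.0, 0.0), subgradient = b - a^T x = 8.0
  y^{k+1} = 0.4 + 0.05*8.0 = 0.8
Step 3: y^k = 0.8, reduced costs: (3.2, 7.8)
  x^k = (0.0, 0.0), subgradient = b - a^T x = 8.0
  y^{k+1} = 0.8 + 0.05*8.0 = 1.2
Step 4: y^k = 1.2, reduced costs: (0.8, 6.2)
  x^k = (0.0, 0.0), subgradient = b - a^T x = 8.0
  y^{k+1} = 1.2 + 0.05*8.0 = 1.6
Dual objective at y_4 = 1.6: reduced costs (-1.6, 4.6), box minimizer x = (7.0, 0.0)
g(y_4) = b*y + (c1 - a1*y)*x1 + (c2 - a2*y)*x2 = 8*1.6 + (-1.6)*7.0 + 4.6*0.0 = 12.8 - 11.2 + 0.0 = 1.6


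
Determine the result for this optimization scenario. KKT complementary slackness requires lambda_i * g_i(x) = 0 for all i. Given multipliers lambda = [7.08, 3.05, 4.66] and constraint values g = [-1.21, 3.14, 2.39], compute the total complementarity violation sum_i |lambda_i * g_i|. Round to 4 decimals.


KKT complementary slackness check:
lambda_1 * g_1 = 7.08 * -1.21 = -8.5668
lambda_2 * g_2 = 3.05 * 3.14 = 9.577
lambda_3 * g_3 = 4.66 * 2.39 = 11.1374
Total violation = 8.5668 + 9.577 + 11.1374 = 29.2812


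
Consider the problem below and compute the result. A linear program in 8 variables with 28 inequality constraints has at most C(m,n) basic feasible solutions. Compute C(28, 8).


Each vertex corresponds to some choice of n active constraints out of m, so the number of vertices is at most C(m, n) = m! / (n!(m-n)!).
m = 28, n = 8
Numerator: 28 * 27 * 26 * 25 * 24 * 23 * 22 * 21
Denominator: 8! = 40320
C(28, 8) = 3108105


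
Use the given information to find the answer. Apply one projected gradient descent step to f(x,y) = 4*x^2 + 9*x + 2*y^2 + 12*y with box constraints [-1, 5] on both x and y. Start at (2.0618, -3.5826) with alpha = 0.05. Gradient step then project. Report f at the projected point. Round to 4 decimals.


Step 1: Compute gradient at (2.0618, -3.5826).
grad_x = 2*4*2.0618 + 9 = 25.4944
grad_y = 2*2*-3.5826 + 12 = -2.3304
Step 2: Gradient step.
x_raw = 2.0618 - 0.05*25.4944 = 0.7871
y_raw = -3.5826 - 0.05*-2.3304 = -3.4661
Step 3: Project onto [-1, 5].
x_proj = clip(0.7871) = 0.7871
y_proj = clip(-3.4661) = -1.0
Step 4: Evaluate f.
f(0.7871, -1.0) = -0.4383


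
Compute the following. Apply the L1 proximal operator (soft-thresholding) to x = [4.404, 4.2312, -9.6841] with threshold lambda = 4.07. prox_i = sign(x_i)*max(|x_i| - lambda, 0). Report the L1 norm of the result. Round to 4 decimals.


Soft-thresholding with lambda = 4.07:
prox(4.404) = sign(4.404)*max(|4.404| - 4.07, 0) = 0.334
prox(4.2312) = sign(4.2312)*max(|4.2312| - 4.07, 0) = 0.1612
prox(-9.6841) = sign(-9.6841)*max(|-9.6841| - 4.07, 0) = -5.6141
prox(x) = [0.334, 0.1612, -5.6141]
||prox(x)||_1 = 0.334 + 0.1612 + 5.6141 = 6.1093


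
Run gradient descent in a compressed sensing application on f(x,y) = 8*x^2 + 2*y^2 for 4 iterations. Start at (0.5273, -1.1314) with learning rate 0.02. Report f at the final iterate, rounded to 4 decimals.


Gradient descent on f(x,y) = 8*x^2 + 2*y^2.
Starting point: (0.5273, -1.1314), alpha = 0.02
Step 1: grad_x = 2*8*0.5273 = 8.4368, grad_y = 2*2*-1.1314 = -4.5256
  x_1 = 0.5273 - 0.02*8.4368 = 0.3586
  y_1 = -1.1314 - 0.02*-4.5256 = -1.0409
Step 2: grad_x = 2*8*0.3586 = 5.737, grad_y = 2*2*-1.0409 = -4.1636
  x_2 = 0.3586 - 0.02*5.737 = 0.2438
  y_2 = -1.0409 - 0.02*-4.1636 = -0.9576
Step 3: grad_x = 2*8*0.2438 = 3.9012, grad_y = 2*2*-0.9576 = -3.8305
  x_3 = 0.2438 - 0.02*3.9012 = 0.1658
  y_3 = -0.9576 - 0.02*-3.8305 = -0.881
Step 4: grad_x = 2*8*0.1658 = 2.6528, grad_y = 2*2*-0.881 = -3.524
  x_4 = 0.1658 - 0.02*2.6528 = 0.1127
  y_4 = -0.881 - 0.02*-3.524 = -0.8105
f(0.1127, -0.8105) = 8*0.1127^2 + 2*(-0.8105)^2 = 1.4156


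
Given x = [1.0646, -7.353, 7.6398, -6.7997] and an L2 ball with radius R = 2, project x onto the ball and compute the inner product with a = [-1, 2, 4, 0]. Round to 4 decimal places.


Step 1: Compute ||x|| (intermediates to 6 decimals).
||x|| = sqrt(1.0646^2 + (-7.353)^2 + 7.6398^2 + (-6.7997)^2) = 12.641299
Step 2: Project.
Since ||x|| > R, scale = R/||x|| = 2/12.641299 = 0.158212, proj(x) = scale * x
proj(x) = [0.168432, -1.163333, 1.208708, -1.075794]
Step 3: Dot product.
a^T * proj(x) = -1*0.168432 + 2*(-1.163333) + 4*1.208708 + 0*(-1.075794) = 2.3397


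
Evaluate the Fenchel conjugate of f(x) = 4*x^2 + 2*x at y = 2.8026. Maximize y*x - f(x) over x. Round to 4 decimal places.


f*(y) = sup_x {y*x - a*x^2 - b*x} = sup_x {(y-b)*x - a*x^2}
FOC: (y - b) - 2a*x = 0 => x* = (y - b)/(2a)
x* = (2.8026 - 2)/(2*4) = 0.1003
f*(2.8026) = (y-b)^2/(4a) = (2.8026 - 2)^2/(4*4)
= 0.6442/16 = 0.0403


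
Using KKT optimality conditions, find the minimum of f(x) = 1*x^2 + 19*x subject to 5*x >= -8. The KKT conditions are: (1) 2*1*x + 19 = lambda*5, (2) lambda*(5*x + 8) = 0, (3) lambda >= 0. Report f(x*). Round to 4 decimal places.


Step 1: Try lambda = 0 (constraint inactive).
x_unc = -19/(2*1) = -9.5
Check: 5*-9.5 = -47.5 < -8 -- violated!
Step 2: Constraint must be active: 5*x = -8
x* = -8/5 = -1.6
lambda = (2*1*(-1.6) + 19)/5 = 3.16
Step 3: Compute optimal value.
f(x*) = 1*(-1.6)^2 + 19*(-1.6) = -27.84


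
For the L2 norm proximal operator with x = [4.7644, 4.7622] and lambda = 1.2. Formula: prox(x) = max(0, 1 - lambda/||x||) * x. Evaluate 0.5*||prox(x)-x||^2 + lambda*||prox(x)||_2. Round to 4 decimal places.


Step 1: Compute ||x||.
||x|| = 6.7363
Step 2: Compute scaling factor.
scale = max(0, 1 - 1.2/6.7363) = 0.8219
Step 3: prox(x) = [3.9157, 3.9139]
||prox(x)|| = 5.5363
Step 4: Proximal objective.
0.5*||prox-x||^2 = 0.72
lambda*||prox|| = 6.6436
Total = 7.3636


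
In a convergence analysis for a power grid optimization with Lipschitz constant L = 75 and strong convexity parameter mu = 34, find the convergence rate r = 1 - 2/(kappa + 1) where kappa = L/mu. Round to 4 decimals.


Step 1: Compute the condition number.
kappa = L/mu = 75/34 = 2.2059
Step 2: Compute the convergence rate.
r = 1 - 2/(kappa + 1) = 1 - 2*mu/(L + mu) = (L - mu)/(L + mu) = 41/109 = 0.3761


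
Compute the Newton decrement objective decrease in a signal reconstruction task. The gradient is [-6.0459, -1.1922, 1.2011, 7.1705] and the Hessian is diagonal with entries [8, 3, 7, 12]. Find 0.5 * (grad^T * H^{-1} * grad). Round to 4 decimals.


Step 1: H is diagonal, so H^(-1) * g = [-0.7557, -0.3974, 0.1716, 0.5975].
Step 2: g^T H^(-1) g = sum_i g_i^2 / H_ii
  = (-6.0459)^2/8 + (-1.1922)^2/3 + (1.2011)^2/7 + (7.1705)^2/12
  = 4.5691 + 0.4738 + 0.2061 + 4.2847 = 9.5337
Step 3: Objective decrease = 0.5 * g^T H^(-1) g = 4.7668


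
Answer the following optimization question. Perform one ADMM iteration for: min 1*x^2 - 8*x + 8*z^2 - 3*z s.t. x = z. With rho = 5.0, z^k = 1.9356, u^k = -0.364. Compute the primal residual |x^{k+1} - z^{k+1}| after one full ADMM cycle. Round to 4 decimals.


ADMM iteration with rho = 5.0, z^k = 1.9356, u^k = -0.364
Step 1: x-update.
Minimize 1*x^2 - 8*x + (5.0/2)*(x - 1.9356 - 0.364)^2
FOC: (2*1 + 5.0)*x = 8 + 5.0*(1.9356 + 0.364)
x^{k+1} = 2.7854
Step 2: z-update.
Minimize 8*z^2 - 3*z + (5.0/2)*(2.7854 - z - 0.364)^2
FOC: (2*8 + 5.0)*z = 3 + 5.0*(2.7854 - 0.364)
z^{k+1} = 0.7194
Step 3: u-update.
u^{k+1} = -0.364 + 2.7854 - 0.7194 = 1.702
Step 4: Primal residual = |2.7854 - 0.7194| = 2.066


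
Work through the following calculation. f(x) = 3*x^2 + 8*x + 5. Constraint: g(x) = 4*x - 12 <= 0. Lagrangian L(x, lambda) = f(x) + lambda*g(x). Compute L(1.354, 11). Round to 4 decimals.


Step 1: Evaluate f(x).
f(1.354) = 3*1.354^2 + 8*1.354 + 5 = 21.3319
Step 2: Evaluate g(x).
g(1.354) = 4*1.354 - 12 = -6.584
Step 3: Compute Lagrangian.
L = 21.3319 + 11*-6.584 = -51.0921


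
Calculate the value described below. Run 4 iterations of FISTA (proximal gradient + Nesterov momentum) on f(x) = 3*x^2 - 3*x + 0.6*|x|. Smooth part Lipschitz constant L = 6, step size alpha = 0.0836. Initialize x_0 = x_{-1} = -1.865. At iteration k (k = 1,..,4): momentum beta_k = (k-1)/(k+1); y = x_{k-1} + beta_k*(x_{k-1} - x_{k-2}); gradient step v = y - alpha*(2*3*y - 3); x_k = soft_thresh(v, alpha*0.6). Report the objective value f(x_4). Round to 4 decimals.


FISTA on f(x) = 3*x^2 - 3*x + 0.6*|x|
L = 6, alpha = 0.0836
Iteration 1: beta = 0.0, y = -1.865 + 0.0*(-1.865 + 1.865) = -1.865
  grad(y) = -14.19, v = y - alpha*grad = -0.6787
  prox(v) = soft_thresh(-0.6787, 0.0502) = -0.6286
Iteration 2: beta = 0.3333, y = -0.6286 + 0.3333*(-0.6286 + 1.865) = -0.2164
  grad(y) = -4.2984, v = y - alpha*grad = 0.1429
  prox(v) = soft_thresh(0.1429, 0.0502) = 0.0928
Iteration 3: beta = 0.5, y = 0.0928 + 0.5*(0.0928 + 0.6286) = 0.4535
  grad(y) = -0.2793, v = y - alpha*grad = 0.4768
  prox(v) = soft_thresh(0.4768, 0.0502) = 0.4266
Iteration 4: beta = 0.6, y = 0.4266 + 0.6*(0.4266 - 0.0928) = 0.627
  grad(y) = 0.7617, v = y - alpha*grad = 0.5633
  prox(v) = soft_thresh(0.5633, 0.0502) = 0.5131
f(x_4) = 3*0.5131^2 - 3*0.5131 + 0.6*|0.5131| = -0.4416


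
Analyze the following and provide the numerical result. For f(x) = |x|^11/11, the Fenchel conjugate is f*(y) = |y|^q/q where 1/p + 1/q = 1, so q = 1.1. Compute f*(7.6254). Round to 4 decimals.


The conjugate exponent q satisfies 1/p + 1/q = 1.
p = 11, so q = 11/(11 - 1) = 1.1
|y|^q = 7.6254^1.1 = 9.3431
f*(7.6254) = 9.3431 / 1.1 = 8.4937


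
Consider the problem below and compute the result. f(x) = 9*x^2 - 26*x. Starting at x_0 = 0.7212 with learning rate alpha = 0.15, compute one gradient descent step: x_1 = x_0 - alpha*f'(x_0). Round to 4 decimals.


We compute the gradient at x_0 and apply the update.
f'(x) = 18*x - 26
f'(0.7212) = 18*0.7212 - 26 = -13.0184
x_1 = 0.7212 - 0.15*-13.0184 = 2.674


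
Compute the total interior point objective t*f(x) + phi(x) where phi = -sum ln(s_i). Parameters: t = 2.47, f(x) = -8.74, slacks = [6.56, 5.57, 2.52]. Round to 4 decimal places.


Step 1: Compute log-barrier.
ln values: [1.881, 1.7174, 0.9243]
phi = -(1.881 + 1.7174 + 0.9243) = -4.5226
Step 2: Compute augmented objective.
t*f(x) = 2.47*-8.74 = -21.5878
Total = -21.5878 - 4.5226 = -26.1104


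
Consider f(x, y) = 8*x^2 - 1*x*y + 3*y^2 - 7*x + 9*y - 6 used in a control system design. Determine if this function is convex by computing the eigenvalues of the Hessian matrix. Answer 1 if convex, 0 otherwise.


The Hessian of f(x,y) = 8*x^2 - 1*x*y + 3*y^2 - 7*x + 9*y - 6 is:
H = [[16, -1], [-1, 6]]
Trace = 16 + 6 = 22
Determinant = 16*6 - (-1)^2 = 95
Discriminant = (22)^2 - 4*95 = 104.0
Eigenvalues: lambda_1 = 5.901, lambda_2 = 16.099
The function is convex.

1


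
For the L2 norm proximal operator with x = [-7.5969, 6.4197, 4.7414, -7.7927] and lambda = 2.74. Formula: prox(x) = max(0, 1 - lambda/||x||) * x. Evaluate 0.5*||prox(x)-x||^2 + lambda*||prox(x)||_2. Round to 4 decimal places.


Step 1: Compute ||x||.
||x|| = 13.4956
Step 2: Compute scaling factor.
scale = max(0, 1 - 2.74/13.4956) = 0.797
Step 3: prox(x) = [-6.0545, 5.1163, 3.7788, -6.2106]
||prox(x)|| = 10.7556
Step 4: Proximal objective.
0.5*||prox-x||^2 = 3.7538
lambda*||prox|| = 29.4703
Total = 33.2243


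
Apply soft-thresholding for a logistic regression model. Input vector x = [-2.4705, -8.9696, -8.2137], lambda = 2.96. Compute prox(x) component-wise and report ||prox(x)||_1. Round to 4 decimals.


Soft-thresholding with lambda = 2.96:
prox(-2.4705) = sign(-2.4705)*max(|-2.4705| - 2.96, 0) = 0.0
prox(-8.9696) = sign(-8.9696)*max(|-8.9696| - 2.96, 0) = -6.0096
prox(-8.2137) = sign(-8.2137)*max(|-8.2137| - 2.96, 0) = -5.2537
prox(x) = [0.0, -6.0096, -5.2537]
||prox(x)||_1 = 0.0 + 6.0096 + 5.2537 = 11.2633


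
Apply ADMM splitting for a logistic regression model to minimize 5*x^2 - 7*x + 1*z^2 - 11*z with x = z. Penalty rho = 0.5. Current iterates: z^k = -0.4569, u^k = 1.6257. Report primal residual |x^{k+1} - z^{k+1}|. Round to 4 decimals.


ADMM iteration with rho = 0.5, z^k = -0.4569, u^k = 1.6257
Step 1: x-update.
Minimize 5*x^2 - 7*x + (0.5/2)*(x + 0.4569 + 1.6257)^2
FOC: (2*5 + 0.5)*x = 7 + 0.5*(-0.4569 - 1.6257)
x^{k+1} = 0.5675
Step 2: z-update.
Minimize 1*z^2 - 11*z + (0.5/2)*(0.5675 - z + 1.6257)^2
FOC: (2*1 + 0.5)*z = 11 + 0.5*(0.5675 + 1.6257)
z^{k+1} = 4.8386
Step 3: u-update.
u^{k+1} = 1.6257 + 0.5675 - 4.8386 = -2.6454
Step 4: Primal residual = |0.5675 - 4.8386| = 4.2711


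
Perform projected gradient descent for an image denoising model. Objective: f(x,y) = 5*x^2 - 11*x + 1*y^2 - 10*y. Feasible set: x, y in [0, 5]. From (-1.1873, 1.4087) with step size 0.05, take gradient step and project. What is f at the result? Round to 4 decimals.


Step 1: Compute gradient at (-1.1873, 1.4087).
grad_x = 2*5*-1.1873 - 11 = -22.873
grad_y = 2*1*1.4087 - 10 = -7.1826
Step 2: Gradient step.
x_raw = -1.1873 - 0.05*-22.873 = -0.0437
y_raw = 1.4087 - 0.05*-7.1826 = 1.7678
Step 3: Project onto [0, 5].
x_proj = clip(-0.0437) = 0.0
y_proj = clip(1.7678) = 1.7678
Step 4: Evaluate f.
f(0.0, 1.7678) = -14.5531


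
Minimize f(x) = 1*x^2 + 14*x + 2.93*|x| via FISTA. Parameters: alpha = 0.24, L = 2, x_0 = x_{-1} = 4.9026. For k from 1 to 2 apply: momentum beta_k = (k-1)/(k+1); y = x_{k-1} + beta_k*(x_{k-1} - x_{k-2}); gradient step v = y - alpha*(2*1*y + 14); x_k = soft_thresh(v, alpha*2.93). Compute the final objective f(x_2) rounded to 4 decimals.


FISTA on f(x) = 1*x^2 + 14*x + 2.93*|x|
L = 2, alpha = 0.24
Iteration 1: beta = 0.0, y = 4.9026 + 0.0*(4.9026 - 4.9026) = 4.9026
  grad(y) = 23.8052, v = y - alpha*grad = -0.8106
  prox(v) = soft_thresh(-0.8106, 0.7032) = -0.1074
Iteration 2: beta = 0.3333, y = -0.1074 + 0.3333*(-0.1074 - 4.9026) = -1.7775
  grad(y) = 10.4451, v = y - alpha*grad = -4.2843
  prox(v) = soft_thresh(-4.2843, 0.7032) = -3.5811
f(x_2) = 1*(-3.5811)^2 + 14*(-3.5811) + 2.93*|-3.5811| = -26.8184


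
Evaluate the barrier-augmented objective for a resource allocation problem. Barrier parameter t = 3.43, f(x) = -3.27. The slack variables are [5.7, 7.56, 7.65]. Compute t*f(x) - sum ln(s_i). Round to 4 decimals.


Step 1: Compute log-barrier.
ln values: [1.7405, 2.0229, 2.0347]
phi = -(1.7405 + 2.0229 + 2.0347) = -5.798
Step 2: Compute augmented objective.
t*f(x) = 3.43*-3.27 = -11.2161
Total = -11.2161 - 5.798 = -17.0141


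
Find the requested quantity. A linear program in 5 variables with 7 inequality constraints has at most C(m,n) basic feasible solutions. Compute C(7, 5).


Each vertex corresponds to some choice of n active constraints out of m, so the number of vertices is at most C(m, n) = m! / (n!(m-n)!).
m = 7, n = 5
Numerator: 7 * 6 * 5 * 4 * 3
Denominator: 5! = 120
C(7, 5) = 21


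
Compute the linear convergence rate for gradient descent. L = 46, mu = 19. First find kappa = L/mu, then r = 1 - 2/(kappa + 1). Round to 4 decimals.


Step 1: Compute the condition number.
kappa = L/mu = 46/19 = 2.4211
Step 2: Compute the convergence rate.
r = 1 - 2/(kappa + 1) = 1 - 2*mu/(L + mu) = (L - mu)/(L + mu) = 27/65 = 0.4154


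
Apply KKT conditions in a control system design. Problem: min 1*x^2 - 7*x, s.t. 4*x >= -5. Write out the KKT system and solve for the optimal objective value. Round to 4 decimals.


Step 1: Try lambda = 0 (constraint inactive).
Stationarity: 2*1*x - 7 = 0
x* = 7/(2*1) = 3.5
Check constraint: 4*3.5 = 14.0 >= -5 -- satisfied.
Step 2: Compute optimal value.
f(x*) = 1*3.5^2 - 7*3.5 = -12.25


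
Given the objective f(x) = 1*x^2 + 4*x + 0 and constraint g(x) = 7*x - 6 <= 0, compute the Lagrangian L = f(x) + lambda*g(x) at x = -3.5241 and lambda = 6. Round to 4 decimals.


Step 1: Evaluate f(x).
f(-3.5241) = 1*(-3.5241)^2 + 4*(-3.5241) + 0 = -1.6771
Step 2: Evaluate g(x).
g(-3.5241) = 7*-3.5241 - 6 = -30.6687
Step 3: Compute Lagrangian.
L = -1.6771 + 6*-30.6687 = -185.6893


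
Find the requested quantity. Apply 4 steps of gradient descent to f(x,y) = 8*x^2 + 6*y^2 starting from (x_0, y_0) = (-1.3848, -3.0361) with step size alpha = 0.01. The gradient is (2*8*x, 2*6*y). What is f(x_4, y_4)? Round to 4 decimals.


Gradient descent on f(x,y) = 8*x^2 + 6*y^2.
Starting point: (-1.3848, -3.0361), alpha = 0.01
Step 1: grad_x = 2*8*-1.3848 = -22.1568, grad_y = 2*6*-3.0361 = -36.4332
  x_1 = -1.3848 - 0.01*-22.1568 = -1.1632
  y_1 = -3.0361 - 0.01*-36.4332 = -2.6718
Step 2: grad_x = 2*8*-1.1632 = -18.6117, grad_y = 2*6*-2.6718 = -32.0612
  x_2 = -1.1632 - 0.01*-18.6117 = -0.9771
  y_2 = -2.6718 - 0.01*-32.0612 = -2.3512
Step 3: grad_x = 2*8*-0.9771 = -15.6338, grad_y = 2*6*-2.3512 = -28.2139
  x_3 = -0.9771 - 0.01*-15.6338 = -0.8208
  y_3 = -2.3512 - 0.01*-28.2139 = -2.069
Step 4: grad_x = 2*8*-0.8208 = -13.1324, grad_y = 2*6*-2.069 = -24.8282
  x_4 = -0.8208 - 0.01*-13.1324 = -0.6895
  y_4 = -2.069 - 0.01*-24.8282 = -1.8207
f(-0.6895, -1.8207) = 8*(-0.6895)^2 + 6*(-1.8207)^2 = 23.6932


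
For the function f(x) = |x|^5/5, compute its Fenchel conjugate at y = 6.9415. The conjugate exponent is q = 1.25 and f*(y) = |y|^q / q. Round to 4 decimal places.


The conjugate exponent q satisfies 1/p + 1/q = 1.
p = 5, so q = 5/(5 - 1) = 1.25
|y|^q = 6.9415^1.25 = 11.2672
f*(6.9415) = 11.2672 / 1.25 = 9.0138


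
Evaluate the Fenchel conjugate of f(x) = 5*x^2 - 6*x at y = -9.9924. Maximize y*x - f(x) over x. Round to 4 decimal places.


f*(y) = sup_x {y*x - a*x^2 - b*x} = sup_x {(y-b)*x - a*x^2}
FOC: (y - b) - 2a*x = 0 => x* = (y - b)/(2a)
x* = (-9.9924 + 6)/(2*5) = -0.3992
f*(-9.9924) = (y-b)^2/(4a) = (-9.9924 + 6)^2/(4*5)
= 15.9393/20 = 0.797


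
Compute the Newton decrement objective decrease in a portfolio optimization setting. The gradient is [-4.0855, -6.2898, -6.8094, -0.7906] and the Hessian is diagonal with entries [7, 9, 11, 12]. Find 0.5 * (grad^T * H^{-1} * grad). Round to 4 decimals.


Step 1: H is diagonal, so H^(-1) * g = [-0.5836, -0.6989, -0.619, -0.0659].
Step 2: g^T H^(-1) g = sum_i g_i^2 / H_ii
  = (-4.0855)^2/7 + (-6.2898)^2/9 + (-6.8094)^2/11 + (-0.7906)^2/12
  = 2.3845 + 4.3957 + 4.2153 + 0.0521 = 11.0476
Step 3: Objective decrease = 0.5 * g^T H^(-1) g = 5.5238


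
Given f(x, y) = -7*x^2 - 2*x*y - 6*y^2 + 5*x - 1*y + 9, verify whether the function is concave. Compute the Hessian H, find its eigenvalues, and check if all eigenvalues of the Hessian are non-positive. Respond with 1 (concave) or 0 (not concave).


The Hessian of f(x,y) = -7*x^2 - 2*x*y - 6*y^2 + 5*x - 1*y + 9 is:
H = [[-14, -2], [-2, -12]]
Trace = -14 - 12 = -26
Determinant = -14*-12 - (-2)^2 = 164
Discriminant = (-26)^2 - 4*164 = 20.0
Eigenvalues: lambda_1 = -15.2361, lambda_2 = -10.7639
The function is concave.

1


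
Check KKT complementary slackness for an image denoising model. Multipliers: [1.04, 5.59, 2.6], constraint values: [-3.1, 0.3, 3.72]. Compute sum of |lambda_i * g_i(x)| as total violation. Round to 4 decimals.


KKT complementary slackness check:
lambda_1 * g_1 = 1.04 * -3.1 = -3.224
lambda_2 * g_2 = 5.59 * 0.3 = 1.677
lambda_3 * g_3 = 2.6 * 3.72 = 9.672
Total violation = 3.224 + 1.677 + 9.672 = 14.573


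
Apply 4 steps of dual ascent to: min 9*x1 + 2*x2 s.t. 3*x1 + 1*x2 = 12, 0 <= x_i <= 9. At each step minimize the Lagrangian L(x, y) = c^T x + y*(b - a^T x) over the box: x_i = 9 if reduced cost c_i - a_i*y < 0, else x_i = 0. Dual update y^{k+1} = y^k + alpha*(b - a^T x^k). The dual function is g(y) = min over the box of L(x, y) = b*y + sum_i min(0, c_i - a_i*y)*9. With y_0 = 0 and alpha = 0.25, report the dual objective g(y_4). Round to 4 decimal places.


Dual ascent for LP: min 9*x1 + 2*x2, 3*x1 + 1*x2 = 12, 0 <= x_i <= 9
Step 1: y^k = 0.0, reduced costs: (9.0, 2.0)
  x^k = (0.0, 0.0), subgradient = b - a^T x = 12.0
  y^{k+1} = 0.0 + 0.25*12.0 = 3.0
Step 2: y^k = 3.0, reduced costs: (0.0, -1.0)
  x^k = (0.0, 9.0), subgradient = b - a^T x = 3.0
  y^{k+1} = 3.0 + 0.25*3.0 = 3.75
Step 3: y^k = 3.75, reduced costs: (-2.25, -1.75)
  x^k = (9.0, 9.0), subgradient = b - a^T x = -24.0
  y^{k+1} = 3.75 + 0.25*-24.0 = -2.25
Step 4: y^k = -2.25, reduced costs: (15.75, 4.25)
  x^k = (0.0, 0.0), subgradient = b - a^T x = 12.0
  y^{k+1} = -2.25 + 0.25*12.0 = 0.75
Dual objective at y_4 = 0.75: reduced costs (6.75, 1.25), box minimizer x = (0.0, 0.0)
g(y_4) = b*y + (c1 - a1*y)*x1 + (c2 - a2*y)*x2 = 12*0.75 + 6.75*0.0 + 1.25*0.0 = 9.0 + 0.0 + 0.0 = 9.0


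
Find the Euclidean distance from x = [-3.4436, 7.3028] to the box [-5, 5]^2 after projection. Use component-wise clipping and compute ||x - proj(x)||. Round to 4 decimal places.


Project each component onto [-5, 5].
clip(-3.4436) = -3.4436, clip(7.3028) = 5.0
Projection = [-3.4436, 5.0]
Squared diffs: [0.0, 5.3029]
Distance = sqrt(5.3029) = 2.3028


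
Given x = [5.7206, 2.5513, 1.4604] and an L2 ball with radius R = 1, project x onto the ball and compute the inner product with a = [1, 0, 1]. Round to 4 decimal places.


Step 1: Compute ||x|| (intermediates to 6 decimals).
||x|| = sqrt(5.7206^2 + 2.5513^2 + 1.4604^2) = 6.431731
Step 2: Project.
Since ||x|| > R, scale = R/||x|| = 1/6.431731 = 0.155479, proj(x) = scale * x
proj(x) = [0.889433, 0.396674, 0.227062]
Step 3: Dot product.
a^T * proj(x) = 1*0.889433 + 0*0.396674 + 1*0.227062 = 1.1165


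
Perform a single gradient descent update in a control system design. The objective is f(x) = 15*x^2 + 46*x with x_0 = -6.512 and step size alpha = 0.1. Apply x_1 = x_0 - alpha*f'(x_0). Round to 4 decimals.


We compute the gradient at x_0 and apply the update.
f'(x) = 30*x + 46
f'(-6.512) = 30*-6.512 + 46 = -149.36
x_1 = -6.512 - 0.1*-149.36 = 8.424


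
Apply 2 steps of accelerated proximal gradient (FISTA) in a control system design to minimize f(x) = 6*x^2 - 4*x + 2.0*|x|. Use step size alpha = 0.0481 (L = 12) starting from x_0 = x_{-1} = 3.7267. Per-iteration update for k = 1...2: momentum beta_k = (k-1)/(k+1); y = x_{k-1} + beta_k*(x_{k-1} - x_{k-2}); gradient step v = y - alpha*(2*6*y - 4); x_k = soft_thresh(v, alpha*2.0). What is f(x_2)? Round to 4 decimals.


FISTA on f(x) = 6*x^2 - 4*x + 2.0*|x|
L = 12, alpha = 0.0481
Iteration 1: beta = 0.0, y = 3.7267 + 0.0*(3.7267 - 3.7267) = 3.7267
  grad(y) = 40.7204, v = y - alpha*grad = 1.768
  prox(v) = soft_thresh(1.768, 0.0962) = 1.6718
Iteration 2: beta = 0.3333, y = 1.6718 + 0.3333*(1.6718 - 3.7267) = 0.9869
  grad(y) = 7.8428, v = y - alpha*grad = 0.6097
  prox(v) = soft_thresh(0.6097, 0.0962) = 0.5135
f(x_2) = 6*0.5135^2 - 4*0.5135 + 2.0*|0.5135| = 0.5549


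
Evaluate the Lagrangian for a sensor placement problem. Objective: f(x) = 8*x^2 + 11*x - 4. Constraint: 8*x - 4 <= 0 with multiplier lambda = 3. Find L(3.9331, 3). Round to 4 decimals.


Step 1: Evaluate f(x).
f(3.9331) = 8*3.9331^2 + 11*3.9331 - 4 = 163.0183
Step 2: Evaluate g(x).
g(3.9331) = 8*3.9331 - 4 = 27.4648
Step 3: Compute Lagrangian.
L = 163.0183 + 3*27.4648 = 245.4127


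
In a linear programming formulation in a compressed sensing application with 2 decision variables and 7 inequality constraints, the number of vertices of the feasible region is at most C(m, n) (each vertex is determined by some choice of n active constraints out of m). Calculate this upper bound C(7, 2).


Each vertex corresponds to some choice of n active constraints out of m, so the number of vertices is at most C(m, n) = m! / (n!(m-n)!).
m = 7, n = 2
Numerator: 7 * 6
Denominator: 2! = 2
C(7, 2) = 21


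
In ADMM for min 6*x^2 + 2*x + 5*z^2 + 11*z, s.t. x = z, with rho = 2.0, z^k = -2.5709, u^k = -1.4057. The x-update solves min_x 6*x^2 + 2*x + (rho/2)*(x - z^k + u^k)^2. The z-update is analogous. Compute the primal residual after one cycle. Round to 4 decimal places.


ADMM iteration with rho = 2.0, z^k = -2.5709, u^k = -1.4057
Step 1: x-update.
Minimize 6*x^2 + 2*x + (2.0/2)*(x + 2.5709 - 1.4057)^2
FOC: (2*6 + 2.0)*x = -2 + 2.0*(-2.5709 + 1.4057)
x^{k+1} = -0.3093
Step 2: z-update.
Minimize 5*z^2 + 11*z + (2.0/2)*(-0.3093 - z - 1.4057)^2
FOC: (2*5 + 2.0)*z = -11 + 2.0*(-0.3093 - 1.4057)
z^{k+1} = -1.2025
Step 3: u-update.
u^{k+1} = -1.4057 - 0.3093 + 1.2025 = -0.5125
Step 4: Primal residual = |-0.3093 + 1.2025| = 0.8932


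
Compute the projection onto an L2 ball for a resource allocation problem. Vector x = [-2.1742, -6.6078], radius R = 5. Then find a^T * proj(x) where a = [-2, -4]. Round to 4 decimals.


Step 1: Compute ||x|| (intermediates to 6 decimals).
||x|| = sqrt((-2.1742)^2 + (-6.6078)^2) = 6.956304
Step 2: Project.
Since ||x|| > R, scale = R/||x|| = 5/6.956304 = 0.718772, proj(x) = scale * x
proj(x) = [-1.562754, -4.749502]
Step 3: Dot product.
a^T * proj(x) = -2*(-1.562754) - 4*(-4.749502) = 22.1235


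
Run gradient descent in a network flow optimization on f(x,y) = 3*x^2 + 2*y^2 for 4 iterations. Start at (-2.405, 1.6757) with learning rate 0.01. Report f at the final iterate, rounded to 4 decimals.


Gradient descent on f(x,y) = 3*x^2 + 2*y^2.
Starting point: (-2.405, 1.6757), alpha = 0.01
Step 1: grad_x = 2*3*-2.405 = -14.43, grad_y = 2*2*1.6757 = 6.7028
  x_1 = -2.405 - 0.01*-14.43 = -2.2607
  y_1 = 1.6757 - 0.01*6.7028 = 1.6087
Step 2: grad_x = 2*3*-2.2607 = -13.5642, grad_y = 2*2*1.6087 = 6.4347
  x_2 = -2.2607 - 0.01*-13.5642 = -2.1251
  y_2 = 1.6087 - 0.01*6.4347 = 1.5443
Step 3: grad_x = 2*3*-2.1251 = -12.7503, grad_y = 2*2*1.5443 = 6.1773
  x_3 = -2.1251 - 0.01*-12.7503 = -1.9976
  y_3 = 1.5443 - 0.01*6.1773 = 1.4826
Step 4: grad_x = 2*3*-1.9976 = -11.9853, grad_y = 2*2*1.4826 = 5.9302
  x_4 = -1.9976 - 0.01*-11.9853 = -1.8777
  y_4 = 1.4826 - 0.01*5.9302 = 1.4233
f(-1.8777, 1.4233) = 3*(-1.8777)^2 + 2*1.4233^2 = 14.6286


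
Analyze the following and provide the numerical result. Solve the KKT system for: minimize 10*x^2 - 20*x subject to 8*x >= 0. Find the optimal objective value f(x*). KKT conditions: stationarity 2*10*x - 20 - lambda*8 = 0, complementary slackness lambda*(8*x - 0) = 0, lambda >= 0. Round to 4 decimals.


Step 1: Try lambda = 0 (constraint inactive).
Stationarity: 2*10*x - 20 = 0
x* = 20/(2*10) = 1.0
Check constraint: 8*1.0 = 8.0 >= 0 -- satisfied.
Step 2: Compute optimal value.
f(x*) = 10*1.0^2 - 20*1.0 = -10.0


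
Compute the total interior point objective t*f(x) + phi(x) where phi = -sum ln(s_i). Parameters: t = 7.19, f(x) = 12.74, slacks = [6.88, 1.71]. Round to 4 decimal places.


Step 1: Compute log-barrier.
ln values: [1.9286, 0.5365]
phi = -(1.9286 + 0.5365) = -2.4651
Step 2: Compute augmented objective.
t*f(x) = 7.19*12.74 = 91.6006
Total = 91.6006 - 2.4651 = 89.1355


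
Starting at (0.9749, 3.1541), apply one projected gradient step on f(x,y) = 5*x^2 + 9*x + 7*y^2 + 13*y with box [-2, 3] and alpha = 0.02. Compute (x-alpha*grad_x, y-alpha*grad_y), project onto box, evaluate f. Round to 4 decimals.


Step 1: Compute gradient at (0.9749, 3.1541).
grad_x = 2*5*0.9749 + 9 = 18.749
grad_y = 2*7*3.1541 + 13 = 57.1574
Step 2: Gradient step.
x_raw = 0.9749 - 0.02*18.749 = 0.5999
y_raw = 3.1541 - 0.02*57.1574 = 2.011
Step 3: Project onto [-2, 3].
x_proj = clip(0.5999) = 0.5999
y_proj = clip(2.011) = 2.011
Step 4: Evaluate f.
f(0.5999, 2.011) = 61.6487


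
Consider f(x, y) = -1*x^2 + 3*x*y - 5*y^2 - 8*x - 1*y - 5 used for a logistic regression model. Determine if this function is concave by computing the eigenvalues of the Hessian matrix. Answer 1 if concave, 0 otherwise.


The Hessian of f(x,y) = -1*x^2 + 3*x*y - 5*y^2 - 8*x - 1*y - 5 is:
H = [[-2, 3], [3, -10]]
Trace = -2 - 10 = -12
Determinant = -2*-10 - (3)^2 = 11
Discriminant = (-12)^2 - 4*11 = 100.0
Eigenvalues: lambda_1 = -11.0, lambda_2 = -1.0
The function is concave.

1


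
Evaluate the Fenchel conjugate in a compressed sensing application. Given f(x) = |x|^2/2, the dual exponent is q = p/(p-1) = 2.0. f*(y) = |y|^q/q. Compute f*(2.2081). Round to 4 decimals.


The conjugate exponent q satisfies 1/p + 1/q = 1.
p = 2, so q = 2/(2 - 1) = 2.0
|y|^q = 2.2081^2.0 = 4.8757
f*(2.2081) = 4.8757 / 2.0 = 2.4379


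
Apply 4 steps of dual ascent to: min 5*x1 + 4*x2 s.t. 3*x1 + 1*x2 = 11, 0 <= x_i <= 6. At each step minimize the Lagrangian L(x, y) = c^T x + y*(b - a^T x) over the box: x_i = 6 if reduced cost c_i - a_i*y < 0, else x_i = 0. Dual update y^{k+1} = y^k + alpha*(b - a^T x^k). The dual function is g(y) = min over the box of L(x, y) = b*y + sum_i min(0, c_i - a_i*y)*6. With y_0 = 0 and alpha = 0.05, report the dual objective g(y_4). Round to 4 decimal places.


Dual ascent for LP: min 5*x1 + 4*x2, 3*x1 + 1*x2 = 11, 0 <= x_i <= 6
Step 1: y^k = 0.0, reduced costs: (5.0, 4.0)
  x^k = (0.0, 0.0), subgradient = b - a^T x = 11.0
  y^{k+1} = 0.0 + 0.05*11.0 = 0.55
Step 2: y^k = 0.55, reduced costs: (3.35, 3.45)
  x^k = (0.0, 0.0), subgradient = b - a^T x = 11.0
  y^{k+1} = 0.55 + 0.05*11.0 = 1.1
Step 3: y^k = 1.1, reduced costs: (1.7, 2.9)
  x^k = (0.0, 0.0), subgradient = b - a^T x = 11.0
  y^{k+1} = 1.1 + 0.05*11.0 = 1.65
Step 4: y^k = 1.65, reduced costs: (0.05, 2.35)
  x^k = (0.0, 0.0), subgradient = b - a^T x = 11.0
  y^{k+1} = 1.65 + 0.05*11.0 = 2.2
Dual objective at y_4 = 2.2: reduced costs (-1.6, 1.8), box minimizer x = (6.0, 0.0)
g(y_4) = b*y + (c1 - a1*y)*x1 + (c2 - a2*y)*x2 = 11*2.2 + (-1.6)*6.0 + 1.8*0.0 = 24.2 - 9.6 + 0.0 = 14.6
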